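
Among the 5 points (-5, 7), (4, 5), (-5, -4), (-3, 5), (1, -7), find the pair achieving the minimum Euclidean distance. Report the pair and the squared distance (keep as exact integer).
Pair = ((-5, 7), (-3, 5)); squared distance = 8

Compute all C(5, 2) = 10 pairwise squared distances (x_i − x_j)² + (y_i − y_j)². The minimum is 8, attained by the pair ((-5, 7), (-3, 5)).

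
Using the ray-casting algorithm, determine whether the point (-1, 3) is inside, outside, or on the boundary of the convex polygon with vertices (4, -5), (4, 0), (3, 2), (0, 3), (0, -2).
The point (-1, 3) lies strictly outside the polygon

Cast a horizontal ray to the right from the query point and count how many polygon edges it crosses (each edge strictly once or zero times, handled with the usual half-open convention). 
Parity of crossings → even ⇒ outside.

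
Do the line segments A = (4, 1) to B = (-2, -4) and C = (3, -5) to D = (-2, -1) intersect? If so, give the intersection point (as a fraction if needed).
Yes; intersection at (-8/49, -121/49) (t = 34/49 on AB, s = 31/49 on CD)

Parametrize AB as A + t(B − A) = (4 + -6 t, 1 + -5 t) and CD as C + s(D − C) = (3 + -5 s, -5 + 4 s). Solve the linear system for (t, s). Determinant = 49 ≠ 0, so a unique intersection of the containing lines exists. Solution: t = 34/49, s = 31/49 — both in [0, 1], so the segments cross. Intersection point: (-8/49, -121/49).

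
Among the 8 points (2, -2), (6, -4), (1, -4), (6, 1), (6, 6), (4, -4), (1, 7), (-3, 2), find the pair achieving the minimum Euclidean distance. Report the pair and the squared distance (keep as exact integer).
Pair = ((6, -4), (4, -4)); squared distance = 4

Compute all C(8, 2) = 28 pairwise squared distances (x_i − x_j)² + (y_i − y_j)². The minimum is 4, attained by the pair ((6, -4), (4, -4)).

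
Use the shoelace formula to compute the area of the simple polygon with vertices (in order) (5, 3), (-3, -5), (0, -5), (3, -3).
Area = 19

Shoelace formula: Area = (1/2) |Σ_i (x_i · y_{i+1} − x_{i+1} · y_i)| (indices mod n). Compute each cross term:
  (5)(-5) − (-3)(3) = -16
  (-3)(-5) − (0)(-5) = 15
  (0)(-3) − (3)(-5) = 15
  (3)(3) − (5)(-3) = 24
Sum = 38, so (signed) Area = 38/2 = 19, |Area| = 19.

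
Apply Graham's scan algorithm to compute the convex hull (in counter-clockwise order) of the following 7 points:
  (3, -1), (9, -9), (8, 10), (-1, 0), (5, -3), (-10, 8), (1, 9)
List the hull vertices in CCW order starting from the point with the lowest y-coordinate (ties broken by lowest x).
Hull (CCW) = [(9, -9), (8, 10), (-10, 8)]

Graham scan procedure:
  1. Find the pivot p₀ = point with lowest y (tie → lowest x): (9, -9).
  2. Sort the remaining points by polar angle around p₀.
  3. Walk through sorted points, maintaining a stack; pop the top while the last three entries make a non-left turn (cross product ≤ 0).
  4. Final stack is the convex hull in CCW order: (9, -9), (8, 10), (-10, 8).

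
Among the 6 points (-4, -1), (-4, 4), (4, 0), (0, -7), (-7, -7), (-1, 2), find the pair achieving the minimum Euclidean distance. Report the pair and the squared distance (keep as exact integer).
Pair = ((-4, 4), (-1, 2)); squared distance = 13

Compute all C(6, 2) = 15 pairwise squared distances (x_i − x_j)² + (y_i − y_j)². The minimum is 13, attained by the pair ((-4, 4), (-1, 2)).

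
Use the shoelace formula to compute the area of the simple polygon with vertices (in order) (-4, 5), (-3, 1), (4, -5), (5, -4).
Area = 20

Shoelace formula: Area = (1/2) |Σ_i (x_i · y_{i+1} − x_{i+1} · y_i)| (indices mod n). Compute each cross term:
  (-4)(1) − (-3)(5) = 11
  (-3)(-5) − (4)(1) = 11
  (4)(-4) − (5)(-5) = 9
  (5)(5) − (-4)(-4) = 9
Sum = 40, so (signed) Area = 40/2 = 20, |Area| = 20.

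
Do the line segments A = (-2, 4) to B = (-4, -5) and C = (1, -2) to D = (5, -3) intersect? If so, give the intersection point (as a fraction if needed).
No (intersection of containing lines falls outside at least one segment)

Parametrize and solve: t = 21/38, s = -39/38. At least one of these is outside [0, 1], so the segments do not intersect.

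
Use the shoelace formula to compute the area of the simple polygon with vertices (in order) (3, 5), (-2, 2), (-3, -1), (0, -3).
Area = 21

Shoelace formula: Area = (1/2) |Σ_i (x_i · y_{i+1} − x_{i+1} · y_i)| (indices mod n). Compute each cross term:
  (3)(2) − (-2)(5) = 16
  (-2)(-1) − (-3)(2) = 8
  (-3)(-3) − (0)(-1) = 9
  (0)(5) − (3)(-3) = 9
Sum = 42, so (signed) Area = 42/2 = 21, |Area| = 21.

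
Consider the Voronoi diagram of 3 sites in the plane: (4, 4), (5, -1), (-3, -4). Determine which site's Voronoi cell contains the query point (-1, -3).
Nearest site = (-3, -4)

The Voronoi cell of site s contains exactly those query points closer to s than to any other site. Compute squared distances from q = (-1, -3) to each site:
  (-3 − -1)² + (-4 − -3)² = 5
  (5 − -1)² + (-1 − -3)² = 40
  (4 − -1)² + (4 − -3)² = 74
Minimum is attained by (-3, -4), so q lies in its Voronoi cell.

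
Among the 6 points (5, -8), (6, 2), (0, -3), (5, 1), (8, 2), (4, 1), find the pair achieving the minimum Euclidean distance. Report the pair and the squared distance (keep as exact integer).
Pair = ((5, 1), (4, 1)); squared distance = 1

Compute all C(6, 2) = 15 pairwise squared distances (x_i − x_j)² + (y_i − y_j)². The minimum is 1, attained by the pair ((5, 1), (4, 1)).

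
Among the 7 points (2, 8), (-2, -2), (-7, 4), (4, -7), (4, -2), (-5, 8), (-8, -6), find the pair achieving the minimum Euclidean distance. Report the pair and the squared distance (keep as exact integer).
Pair = ((-7, 4), (-5, 8)); squared distance = 20

Compute all C(7, 2) = 21 pairwise squared distances (x_i − x_j)² + (y_i − y_j)². The minimum is 20, attained by the pair ((-7, 4), (-5, 8)).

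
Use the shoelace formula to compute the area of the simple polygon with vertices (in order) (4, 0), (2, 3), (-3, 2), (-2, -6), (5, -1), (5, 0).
Area = 42

Shoelace formula: Area = (1/2) |Σ_i (x_i · y_{i+1} − x_{i+1} · y_i)| (indices mod n). Compute each cross term:
  (4)(3) − (2)(0) = 12
  (2)(2) − (-3)(3) = 13
  (-3)(-6) − (-2)(2) = 22
  (-2)(-1) − (5)(-6) = 32
  (5)(0) − (5)(-1) = 5
  (5)(0) − (4)(0) = 0
Sum = 84, so (signed) Area = 84/2 = 42, |Area| = 42.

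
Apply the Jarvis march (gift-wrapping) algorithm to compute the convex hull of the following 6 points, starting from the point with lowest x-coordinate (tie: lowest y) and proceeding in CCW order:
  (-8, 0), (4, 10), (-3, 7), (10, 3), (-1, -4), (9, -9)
Hull (CCW) = [(-8, 0), (-1, -4), (9, -9), (10, 3), (4, 10), (-3, 7)]

Jarvis march: at each step, from the current hull vertex p, select the next vertex q as the point such that every other point lies strictly to the left of (or on) the directed line p → q. (Equivalently: for every other point r, the cross product (q − p) × (r − p) ≥ 0.)
Starting point (lowest x, tie lowest y): (-8, 0). Wrap until returning to start. Resulting hull: (-8, 0), (-1, -4), (9, -9), (10, 3), (4, 10), (-3, 7).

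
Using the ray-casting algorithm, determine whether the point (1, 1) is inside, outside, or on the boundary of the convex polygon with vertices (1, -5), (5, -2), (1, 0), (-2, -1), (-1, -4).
The point (1, 1) lies strictly outside the polygon

Cast a horizontal ray to the right from the query point and count how many polygon edges it crosses (each edge strictly once or zero times, handled with the usual half-open convention). 
Parity of crossings → even ⇒ outside.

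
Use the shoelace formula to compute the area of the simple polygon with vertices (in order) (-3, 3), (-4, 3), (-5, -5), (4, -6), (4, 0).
Area = 62

Shoelace formula: Area = (1/2) |Σ_i (x_i · y_{i+1} − x_{i+1} · y_i)| (indices mod n). Compute each cross term:
  (-3)(3) − (-4)(3) = 3
  (-4)(-5) − (-5)(3) = 35
  (-5)(-6) − (4)(-5) = 50
  (4)(0) − (4)(-6) = 24
  (4)(3) − (-3)(0) = 12
Sum = 124, so (signed) Area = 124/2 = 62, |Area| = 62.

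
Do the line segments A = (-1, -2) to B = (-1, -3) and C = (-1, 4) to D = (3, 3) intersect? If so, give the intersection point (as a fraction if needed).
No (intersection of containing lines falls outside at least one segment)

Parametrize and solve: t = -6, s = 0. At least one of these is outside [0, 1], so the segments do not intersect.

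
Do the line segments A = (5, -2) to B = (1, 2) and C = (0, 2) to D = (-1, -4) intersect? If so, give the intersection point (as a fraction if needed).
No (intersection of containing lines falls outside at least one segment)

Parametrize and solve: t = 17/14, s = -1/7. At least one of these is outside [0, 1], so the segments do not intersect.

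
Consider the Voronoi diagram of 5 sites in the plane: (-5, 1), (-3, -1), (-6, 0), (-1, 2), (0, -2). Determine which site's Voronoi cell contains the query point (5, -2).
Nearest site = (0, -2)

The Voronoi cell of site s contains exactly those query points closer to s than to any other site. Compute squared distances from q = (5, -2) to each site:
  (0 − 5)² + (-2 − -2)² = 25
  (-1 − 5)² + (2 − -2)² = 52
  (-3 − 5)² + (-1 − -2)² = 65
  (-5 − 5)² + (1 − -2)² = 109
  (-6 − 5)² + (0 − -2)² = 125
Minimum is attained by (0, -2), so q lies in its Voronoi cell.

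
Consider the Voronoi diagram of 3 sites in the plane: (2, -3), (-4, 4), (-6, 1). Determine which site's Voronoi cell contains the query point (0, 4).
Nearest site = (-4, 4)

The Voronoi cell of site s contains exactly those query points closer to s than to any other site. Compute squared distances from q = (0, 4) to each site:
  (-4 − 0)² + (4 − 4)² = 16
  (-6 − 0)² + (1 − 4)² = 45
  (2 − 0)² + (-3 − 4)² = 53
Minimum is attained by (-4, 4), so q lies in its Voronoi cell.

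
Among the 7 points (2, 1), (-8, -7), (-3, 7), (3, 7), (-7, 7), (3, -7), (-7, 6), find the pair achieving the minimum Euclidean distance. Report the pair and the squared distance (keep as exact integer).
Pair = ((-7, 7), (-7, 6)); squared distance = 1

Compute all C(7, 2) = 21 pairwise squared distances (x_i − x_j)² + (y_i − y_j)². The minimum is 1, attained by the pair ((-7, 7), (-7, 6)).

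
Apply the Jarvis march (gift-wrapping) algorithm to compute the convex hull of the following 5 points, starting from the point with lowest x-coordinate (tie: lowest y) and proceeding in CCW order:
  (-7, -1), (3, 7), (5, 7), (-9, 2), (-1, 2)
Hull (CCW) = [(-9, 2), (-7, -1), (-1, 2), (5, 7), (3, 7)]

Jarvis march: at each step, from the current hull vertex p, select the next vertex q as the point such that every other point lies strictly to the left of (or on) the directed line p → q. (Equivalently: for every other point r, the cross product (q − p) × (r − p) ≥ 0.)
Starting point (lowest x, tie lowest y): (-9, 2). Wrap until returning to start. Resulting hull: (-9, 2), (-7, -1), (-1, 2), (5, 7), (3, 7).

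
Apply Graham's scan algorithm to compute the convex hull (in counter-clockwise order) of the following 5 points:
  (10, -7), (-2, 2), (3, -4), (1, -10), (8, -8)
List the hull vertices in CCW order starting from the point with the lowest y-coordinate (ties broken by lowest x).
Hull (CCW) = [(1, -10), (8, -8), (10, -7), (-2, 2)]

Graham scan procedure:
  1. Find the pivot p₀ = point with lowest y (tie → lowest x): (1, -10).
  2. Sort the remaining points by polar angle around p₀.
  3. Walk through sorted points, maintaining a stack; pop the top while the last three entries make a non-left turn (cross product ≤ 0).
  4. Final stack is the convex hull in CCW order: (1, -10), (8, -8), (10, -7), (-2, 2).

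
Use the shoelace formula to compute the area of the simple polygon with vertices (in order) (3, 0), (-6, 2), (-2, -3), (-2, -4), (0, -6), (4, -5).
Area = 81/2

Shoelace formula: Area = (1/2) |Σ_i (x_i · y_{i+1} − x_{i+1} · y_i)| (indices mod n). Compute each cross term:
  (3)(2) − (-6)(0) = 6
  (-6)(-3) − (-2)(2) = 22
  (-2)(-4) − (-2)(-3) = 2
  (-2)(-6) − (0)(-4) = 12
  (0)(-5) − (4)(-6) = 24
  (4)(0) − (3)(-5) = 15
Sum = 81, so (signed) Area = 81/2 = 81/2, |Area| = 81/2.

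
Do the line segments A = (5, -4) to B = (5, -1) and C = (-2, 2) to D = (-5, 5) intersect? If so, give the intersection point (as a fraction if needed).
No (intersection of containing lines falls outside at least one segment)

Parametrize and solve: t = -1/3, s = -7/3. At least one of these is outside [0, 1], so the segments do not intersect.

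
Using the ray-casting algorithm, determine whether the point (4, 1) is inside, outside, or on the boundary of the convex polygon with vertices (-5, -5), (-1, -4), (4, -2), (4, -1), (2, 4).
The point (4, 1) lies strictly outside the polygon

Cast a horizontal ray to the right from the query point and count how many polygon edges it crosses (each edge strictly once or zero times, handled with the usual half-open convention). 
Parity of crossings → even ⇒ outside.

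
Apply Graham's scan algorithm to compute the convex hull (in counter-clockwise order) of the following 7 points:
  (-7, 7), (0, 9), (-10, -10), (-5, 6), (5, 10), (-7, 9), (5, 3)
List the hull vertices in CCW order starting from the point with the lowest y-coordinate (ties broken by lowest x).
Hull (CCW) = [(-10, -10), (5, 3), (5, 10), (-7, 9)]

Graham scan procedure:
  1. Find the pivot p₀ = point with lowest y (tie → lowest x): (-10, -10).
  2. Sort the remaining points by polar angle around p₀.
  3. Walk through sorted points, maintaining a stack; pop the top while the last three entries make a non-left turn (cross product ≤ 0).
  4. Final stack is the convex hull in CCW order: (-10, -10), (5, 3), (5, 10), (-7, 9).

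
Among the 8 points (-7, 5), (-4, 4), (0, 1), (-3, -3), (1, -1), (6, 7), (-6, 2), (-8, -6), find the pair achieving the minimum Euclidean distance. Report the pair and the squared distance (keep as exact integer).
Pair = ((0, 1), (1, -1)); squared distance = 5

Compute all C(8, 2) = 28 pairwise squared distances (x_i − x_j)² + (y_i − y_j)². The minimum is 5, attained by the pair ((0, 1), (1, -1)).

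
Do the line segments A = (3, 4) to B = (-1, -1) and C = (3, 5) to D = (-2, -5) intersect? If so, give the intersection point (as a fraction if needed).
Yes; intersection at (5/3, 7/3) (t = 1/3 on AB, s = 4/15 on CD)

Parametrize AB as A + t(B − A) = (3 + -4 t, 4 + -5 t) and CD as C + s(D − C) = (3 + -5 s, 5 + -10 s). Solve the linear system for (t, s). Determinant = -15 ≠ 0, so a unique intersection of the containing lines exists. Solution: t = 1/3, s = 4/15 — both in [0, 1], so the segments cross. Intersection point: (5/3, 7/3).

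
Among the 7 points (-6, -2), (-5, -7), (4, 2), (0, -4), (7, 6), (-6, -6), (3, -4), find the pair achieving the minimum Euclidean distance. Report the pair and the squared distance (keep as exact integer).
Pair = ((-5, -7), (-6, -6)); squared distance = 2

Compute all C(7, 2) = 21 pairwise squared distances (x_i − x_j)² + (y_i − y_j)². The minimum is 2, attained by the pair ((-5, -7), (-6, -6)).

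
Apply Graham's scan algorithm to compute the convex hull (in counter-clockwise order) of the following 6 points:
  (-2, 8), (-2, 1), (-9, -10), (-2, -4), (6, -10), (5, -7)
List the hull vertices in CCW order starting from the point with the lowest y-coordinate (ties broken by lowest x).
Hull (CCW) = [(-9, -10), (6, -10), (5, -7), (-2, 8)]

Graham scan procedure:
  1. Find the pivot p₀ = point with lowest y (tie → lowest x): (-9, -10).
  2. Sort the remaining points by polar angle around p₀.
  3. Walk through sorted points, maintaining a stack; pop the top while the last three entries make a non-left turn (cross product ≤ 0).
  4. Final stack is the convex hull in CCW order: (-9, -10), (6, -10), (5, -7), (-2, 8).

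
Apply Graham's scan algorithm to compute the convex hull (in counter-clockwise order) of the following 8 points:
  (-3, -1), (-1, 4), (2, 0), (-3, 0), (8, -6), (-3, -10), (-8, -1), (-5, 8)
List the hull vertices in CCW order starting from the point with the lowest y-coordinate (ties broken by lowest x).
Hull (CCW) = [(-3, -10), (8, -6), (-1, 4), (-5, 8), (-8, -1)]

Graham scan procedure:
  1. Find the pivot p₀ = point with lowest y (tie → lowest x): (-3, -10).
  2. Sort the remaining points by polar angle around p₀.
  3. Walk through sorted points, maintaining a stack; pop the top while the last three entries make a non-left turn (cross product ≤ 0).
  4. Final stack is the convex hull in CCW order: (-3, -10), (8, -6), (-1, 4), (-5, 8), (-8, -1).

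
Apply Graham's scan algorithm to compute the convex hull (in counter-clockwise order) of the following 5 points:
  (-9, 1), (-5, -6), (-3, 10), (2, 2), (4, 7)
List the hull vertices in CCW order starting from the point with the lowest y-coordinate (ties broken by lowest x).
Hull (CCW) = [(-5, -6), (2, 2), (4, 7), (-3, 10), (-9, 1)]

Graham scan procedure:
  1. Find the pivot p₀ = point with lowest y (tie → lowest x): (-5, -6).
  2. Sort the remaining points by polar angle around p₀.
  3. Walk through sorted points, maintaining a stack; pop the top while the last three entries make a non-left turn (cross product ≤ 0).
  4. Final stack is the convex hull in CCW order: (-5, -6), (2, 2), (4, 7), (-3, 10), (-9, 1).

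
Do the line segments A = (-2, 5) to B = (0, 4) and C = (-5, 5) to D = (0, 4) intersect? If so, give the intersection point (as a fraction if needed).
Yes; intersection at (0, 4) (t = 1 on AB, s = 1 on CD)

Parametrize AB as A + t(B − A) = (-2 + 2 t, 5 + -1 t) and CD as C + s(D − C) = (-5 + 5 s, 5 + -1 s). Solve the linear system for (t, s). Determinant = -3 ≠ 0, so a unique intersection of the containing lines exists. Solution: t = 1, s = 1 — both in [0, 1], so the segments cross. Intersection point: (0, 4).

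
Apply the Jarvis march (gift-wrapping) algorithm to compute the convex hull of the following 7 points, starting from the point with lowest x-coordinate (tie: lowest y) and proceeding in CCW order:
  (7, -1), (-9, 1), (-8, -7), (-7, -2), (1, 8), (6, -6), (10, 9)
Hull (CCW) = [(-9, 1), (-8, -7), (6, -6), (10, 9), (1, 8)]

Jarvis march: at each step, from the current hull vertex p, select the next vertex q as the point such that every other point lies strictly to the left of (or on) the directed line p → q. (Equivalently: for every other point r, the cross product (q − p) × (r − p) ≥ 0.)
Starting point (lowest x, tie lowest y): (-9, 1). Wrap until returning to start. Resulting hull: (-9, 1), (-8, -7), (6, -6), (10, 9), (1, 8).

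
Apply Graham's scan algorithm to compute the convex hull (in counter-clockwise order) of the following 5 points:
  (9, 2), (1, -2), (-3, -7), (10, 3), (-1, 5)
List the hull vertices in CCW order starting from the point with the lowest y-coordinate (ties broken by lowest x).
Hull (CCW) = [(-3, -7), (9, 2), (10, 3), (-1, 5)]

Graham scan procedure:
  1. Find the pivot p₀ = point with lowest y (tie → lowest x): (-3, -7).
  2. Sort the remaining points by polar angle around p₀.
  3. Walk through sorted points, maintaining a stack; pop the top while the last three entries make a non-left turn (cross product ≤ 0).
  4. Final stack is the convex hull in CCW order: (-3, -7), (9, 2), (10, 3), (-1, 5).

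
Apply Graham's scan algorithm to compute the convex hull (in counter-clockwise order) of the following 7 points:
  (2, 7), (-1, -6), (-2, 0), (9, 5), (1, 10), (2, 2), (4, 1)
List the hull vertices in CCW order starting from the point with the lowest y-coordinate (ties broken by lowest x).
Hull (CCW) = [(-1, -6), (9, 5), (1, 10), (-2, 0)]

Graham scan procedure:
  1. Find the pivot p₀ = point with lowest y (tie → lowest x): (-1, -6).
  2. Sort the remaining points by polar angle around p₀.
  3. Walk through sorted points, maintaining a stack; pop the top while the last three entries make a non-left turn (cross product ≤ 0).
  4. Final stack is the convex hull in CCW order: (-1, -6), (9, 5), (1, 10), (-2, 0).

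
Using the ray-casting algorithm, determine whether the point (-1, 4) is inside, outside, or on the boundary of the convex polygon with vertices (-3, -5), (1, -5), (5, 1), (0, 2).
The point (-1, 4) lies strictly outside the polygon

Cast a horizontal ray to the right from the query point and count how many polygon edges it crosses (each edge strictly once or zero times, handled with the usual half-open convention). 
Parity of crossings → even ⇒ outside.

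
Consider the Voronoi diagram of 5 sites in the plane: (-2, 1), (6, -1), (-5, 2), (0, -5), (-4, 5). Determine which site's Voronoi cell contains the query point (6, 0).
Nearest site = (6, -1)

The Voronoi cell of site s contains exactly those query points closer to s than to any other site. Compute squared distances from q = (6, 0) to each site:
  (6 − 6)² + (-1 − 0)² = 1
  (0 − 6)² + (-5 − 0)² = 61
  (-2 − 6)² + (1 − 0)² = 65
  (-5 − 6)² + (2 − 0)² = 125
  (-4 − 6)² + (5 − 0)² = 125
Minimum is attained by (6, -1), so q lies in its Voronoi cell.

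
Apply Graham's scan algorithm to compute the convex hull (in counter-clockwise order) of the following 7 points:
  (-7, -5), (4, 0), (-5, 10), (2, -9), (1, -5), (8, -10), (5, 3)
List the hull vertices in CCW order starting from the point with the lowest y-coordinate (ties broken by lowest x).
Hull (CCW) = [(8, -10), (5, 3), (-5, 10), (-7, -5), (2, -9)]

Graham scan procedure:
  1. Find the pivot p₀ = point with lowest y (tie → lowest x): (8, -10).
  2. Sort the remaining points by polar angle around p₀.
  3. Walk through sorted points, maintaining a stack; pop the top while the last three entries make a non-left turn (cross product ≤ 0).
  4. Final stack is the convex hull in CCW order: (8, -10), (5, 3), (-5, 10), (-7, -5), (2, -9).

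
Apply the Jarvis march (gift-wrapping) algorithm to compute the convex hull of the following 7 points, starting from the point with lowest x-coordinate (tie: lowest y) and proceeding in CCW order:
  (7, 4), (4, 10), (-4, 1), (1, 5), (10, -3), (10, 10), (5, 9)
Hull (CCW) = [(-4, 1), (10, -3), (10, 10), (4, 10)]

Jarvis march: at each step, from the current hull vertex p, select the next vertex q as the point such that every other point lies strictly to the left of (or on) the directed line p → q. (Equivalently: for every other point r, the cross product (q − p) × (r − p) ≥ 0.)
Starting point (lowest x, tie lowest y): (-4, 1). Wrap until returning to start. Resulting hull: (-4, 1), (10, -3), (10, 10), (4, 10).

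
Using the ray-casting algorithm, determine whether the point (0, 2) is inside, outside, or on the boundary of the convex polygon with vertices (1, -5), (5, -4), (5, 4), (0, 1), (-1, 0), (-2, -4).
The point (0, 2) lies strictly outside the polygon

Cast a horizontal ray to the right from the query point and count how many polygon edges it crosses (each edge strictly once or zero times, handled with the usual half-open convention). 
Parity of crossings → even ⇒ outside.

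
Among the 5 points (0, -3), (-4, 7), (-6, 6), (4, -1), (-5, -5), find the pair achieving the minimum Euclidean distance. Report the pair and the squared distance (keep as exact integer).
Pair = ((-4, 7), (-6, 6)); squared distance = 5

Compute all C(5, 2) = 10 pairwise squared distances (x_i − x_j)² + (y_i − y_j)². The minimum is 5, attained by the pair ((-4, 7), (-6, 6)).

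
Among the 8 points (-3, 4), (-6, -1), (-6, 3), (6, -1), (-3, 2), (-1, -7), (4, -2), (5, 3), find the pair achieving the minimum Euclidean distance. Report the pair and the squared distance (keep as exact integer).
Pair = ((-3, 4), (-3, 2)); squared distance = 4

Compute all C(8, 2) = 28 pairwise squared distances (x_i − x_j)² + (y_i − y_j)². The minimum is 4, attained by the pair ((-3, 4), (-3, 2)).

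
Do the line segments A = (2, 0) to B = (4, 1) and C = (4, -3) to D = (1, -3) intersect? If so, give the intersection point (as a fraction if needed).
No (intersection of containing lines falls outside at least one segment)

Parametrize and solve: t = -3, s = 8/3. At least one of these is outside [0, 1], so the segments do not intersect.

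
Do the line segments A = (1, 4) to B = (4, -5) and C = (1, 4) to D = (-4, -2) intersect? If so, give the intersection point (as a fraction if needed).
Yes; intersection at (1, 4) (t = 0 on AB, s = 0 on CD)

Parametrize AB as A + t(B − A) = (1 + 3 t, 4 + -9 t) and CD as C + s(D − C) = (1 + -5 s, 4 + -6 s). Solve the linear system for (t, s). Determinant = 63 ≠ 0, so a unique intersection of the containing lines exists. Solution: t = 0, s = 0 — both in [0, 1], so the segments cross. Intersection point: (1, 4).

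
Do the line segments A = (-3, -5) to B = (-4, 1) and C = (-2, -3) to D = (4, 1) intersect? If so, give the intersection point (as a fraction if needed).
No (intersection of containing lines falls outside at least one segment)

Parametrize and solve: t = 1/5, s = -1/5. At least one of these is outside [0, 1], so the segments do not intersect.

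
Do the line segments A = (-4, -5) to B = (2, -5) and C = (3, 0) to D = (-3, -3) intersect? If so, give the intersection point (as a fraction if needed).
No (intersection of containing lines falls outside at least one segment)

Parametrize and solve: t = -1/2, s = 5/3. At least one of these is outside [0, 1], so the segments do not intersect.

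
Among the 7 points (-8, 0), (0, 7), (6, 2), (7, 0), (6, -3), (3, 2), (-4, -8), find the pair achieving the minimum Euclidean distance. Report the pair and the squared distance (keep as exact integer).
Pair = ((6, 2), (7, 0)); squared distance = 5

Compute all C(7, 2) = 21 pairwise squared distances (x_i − x_j)² + (y_i − y_j)². The minimum is 5, attained by the pair ((6, 2), (7, 0)).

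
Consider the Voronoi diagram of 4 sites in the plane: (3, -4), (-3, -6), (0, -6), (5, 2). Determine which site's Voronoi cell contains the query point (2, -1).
Nearest site = (3, -4)

The Voronoi cell of site s contains exactly those query points closer to s than to any other site. Compute squared distances from q = (2, -1) to each site:
  (3 − 2)² + (-4 − -1)² = 10
  (5 − 2)² + (2 − -1)² = 18
  (0 − 2)² + (-6 − -1)² = 29
  (-3 − 2)² + (-6 − -1)² = 50
Minimum is attained by (3, -4), so q lies in its Voronoi cell.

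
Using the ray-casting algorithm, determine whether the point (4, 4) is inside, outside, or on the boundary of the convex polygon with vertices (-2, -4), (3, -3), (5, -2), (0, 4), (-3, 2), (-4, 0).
The point (4, 4) lies strictly outside the polygon

Cast a horizontal ray to the right from the query point and count how many polygon edges it crosses (each edge strictly once or zero times, handled with the usual half-open convention). 
Parity of crossings → even ⇒ outside.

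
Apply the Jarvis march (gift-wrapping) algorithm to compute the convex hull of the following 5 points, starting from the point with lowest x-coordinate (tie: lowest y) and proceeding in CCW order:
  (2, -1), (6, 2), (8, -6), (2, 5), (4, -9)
Hull (CCW) = [(2, -1), (4, -9), (8, -6), (6, 2), (2, 5)]

Jarvis march: at each step, from the current hull vertex p, select the next vertex q as the point such that every other point lies strictly to the left of (or on) the directed line p → q. (Equivalently: for every other point r, the cross product (q − p) × (r − p) ≥ 0.)
Starting point (lowest x, tie lowest y): (2, -1). Wrap until returning to start. Resulting hull: (2, -1), (4, -9), (8, -6), (6, 2), (2, 5).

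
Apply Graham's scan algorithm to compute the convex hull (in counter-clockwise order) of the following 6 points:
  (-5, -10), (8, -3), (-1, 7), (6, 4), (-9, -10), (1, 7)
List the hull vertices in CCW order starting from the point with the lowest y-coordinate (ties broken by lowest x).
Hull (CCW) = [(-9, -10), (-5, -10), (8, -3), (6, 4), (1, 7), (-1, 7)]

Graham scan procedure:
  1. Find the pivot p₀ = point with lowest y (tie → lowest x): (-9, -10).
  2. Sort the remaining points by polar angle around p₀.
  3. Walk through sorted points, maintaining a stack; pop the top while the last three entries make a non-left turn (cross product ≤ 0).
  4. Final stack is the convex hull in CCW order: (-9, -10), (-5, -10), (8, -3), (6, 4), (1, 7), (-1, 7).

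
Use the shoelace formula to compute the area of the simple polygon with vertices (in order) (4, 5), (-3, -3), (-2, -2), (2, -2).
Area = 29/2

Shoelace formula: Area = (1/2) |Σ_i (x_i · y_{i+1} − x_{i+1} · y_i)| (indices mod n). Compute each cross term:
  (4)(-3) − (-3)(5) = 3
  (-3)(-2) − (-2)(-3) = 0
  (-2)(-2) − (2)(-2) = 8
  (2)(5) − (4)(-2) = 18
Sum = 29, so (signed) Area = 29/2 = 29/2, |Area| = 29/2.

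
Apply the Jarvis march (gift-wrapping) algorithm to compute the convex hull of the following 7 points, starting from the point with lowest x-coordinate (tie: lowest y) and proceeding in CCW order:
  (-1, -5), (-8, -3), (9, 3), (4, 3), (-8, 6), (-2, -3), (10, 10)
Hull (CCW) = [(-8, -3), (-1, -5), (9, 3), (10, 10), (-8, 6)]

Jarvis march: at each step, from the current hull vertex p, select the next vertex q as the point such that every other point lies strictly to the left of (or on) the directed line p → q. (Equivalently: for every other point r, the cross product (q − p) × (r − p) ≥ 0.)
Starting point (lowest x, tie lowest y): (-8, -3). Wrap until returning to start. Resulting hull: (-8, -3), (-1, -5), (9, 3), (10, 10), (-8, 6).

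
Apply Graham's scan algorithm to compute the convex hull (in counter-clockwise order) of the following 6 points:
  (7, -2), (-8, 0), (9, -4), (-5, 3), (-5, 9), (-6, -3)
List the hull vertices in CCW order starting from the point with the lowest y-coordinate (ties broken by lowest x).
Hull (CCW) = [(9, -4), (7, -2), (-5, 9), (-8, 0), (-6, -3)]

Graham scan procedure:
  1. Find the pivot p₀ = point with lowest y (tie → lowest x): (9, -4).
  2. Sort the remaining points by polar angle around p₀.
  3. Walk through sorted points, maintaining a stack; pop the top while the last three entries make a non-left turn (cross product ≤ 0).
  4. Final stack is the convex hull in CCW order: (9, -4), (7, -2), (-5, 9), (-8, 0), (-6, -3).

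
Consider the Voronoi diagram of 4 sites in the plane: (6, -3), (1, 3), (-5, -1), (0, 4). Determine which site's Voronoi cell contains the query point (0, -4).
Nearest site = (-5, -1)

The Voronoi cell of site s contains exactly those query points closer to s than to any other site. Compute squared distances from q = (0, -4) to each site:
  (-5 − 0)² + (-1 − -4)² = 34
  (6 − 0)² + (-3 − -4)² = 37
  (1 − 0)² + (3 − -4)² = 50
  (0 − 0)² + (4 − -4)² = 64
Minimum is attained by (-5, -1), so q lies in its Voronoi cell.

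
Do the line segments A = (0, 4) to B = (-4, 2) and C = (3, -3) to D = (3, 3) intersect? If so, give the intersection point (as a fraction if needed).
No (intersection of containing lines falls outside at least one segment)

Parametrize and solve: t = -3/4, s = 17/12. At least one of these is outside [0, 1], so the segments do not intersect.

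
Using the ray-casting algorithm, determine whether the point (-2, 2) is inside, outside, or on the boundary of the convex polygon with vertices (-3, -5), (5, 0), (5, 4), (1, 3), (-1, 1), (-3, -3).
The point (-2, 2) lies strictly outside the polygon

Cast a horizontal ray to the right from the query point and count how many polygon edges it crosses (each edge strictly once or zero times, handled with the usual half-open convention). 
Parity of crossings → even ⇒ outside.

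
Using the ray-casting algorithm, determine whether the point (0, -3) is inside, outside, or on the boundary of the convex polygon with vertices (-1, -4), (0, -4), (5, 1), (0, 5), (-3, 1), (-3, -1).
The point (0, -3) lies strictly inside the polygon

Cast a horizontal ray to the right from the query point and count how many polygon edges it crosses (each edge strictly once or zero times, handled with the usual half-open convention). 
Parity of crossings → odd ⇒ inside.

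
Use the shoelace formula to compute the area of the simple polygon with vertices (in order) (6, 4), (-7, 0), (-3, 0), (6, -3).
Area = 79/2

Shoelace formula: Area = (1/2) |Σ_i (x_i · y_{i+1} − x_{i+1} · y_i)| (indices mod n). Compute each cross term:
  (6)(0) − (-7)(4) = 28
  (-7)(0) − (-3)(0) = 0
  (-3)(-3) − (6)(0) = 9
  (6)(4) − (6)(-3) = 42
Sum = 79, so (signed) Area = 79/2 = 79/2, |Area| = 79/2.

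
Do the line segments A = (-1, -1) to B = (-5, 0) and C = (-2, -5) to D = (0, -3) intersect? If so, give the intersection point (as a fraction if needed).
No (intersection of containing lines falls outside at least one segment)

Parametrize and solve: t = -3/5, s = 17/10. At least one of these is outside [0, 1], so the segments do not intersect.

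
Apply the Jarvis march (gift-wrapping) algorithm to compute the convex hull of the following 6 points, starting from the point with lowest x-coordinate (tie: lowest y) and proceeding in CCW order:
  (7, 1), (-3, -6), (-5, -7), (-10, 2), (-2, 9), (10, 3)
Hull (CCW) = [(-10, 2), (-5, -7), (-3, -6), (10, 3), (-2, 9)]

Jarvis march: at each step, from the current hull vertex p, select the next vertex q as the point such that every other point lies strictly to the left of (or on) the directed line p → q. (Equivalently: for every other point r, the cross product (q − p) × (r − p) ≥ 0.)
Starting point (lowest x, tie lowest y): (-10, 2). Wrap until returning to start. Resulting hull: (-10, 2), (-5, -7), (-3, -6), (10, 3), (-2, 9).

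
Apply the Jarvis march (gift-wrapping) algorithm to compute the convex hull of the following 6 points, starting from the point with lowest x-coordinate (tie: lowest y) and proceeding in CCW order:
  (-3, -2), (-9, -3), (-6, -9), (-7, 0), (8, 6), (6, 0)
Hull (CCW) = [(-9, -3), (-6, -9), (6, 0), (8, 6), (-7, 0)]

Jarvis march: at each step, from the current hull vertex p, select the next vertex q as the point such that every other point lies strictly to the left of (or on) the directed line p → q. (Equivalently: for every other point r, the cross product (q − p) × (r − p) ≥ 0.)
Starting point (lowest x, tie lowest y): (-9, -3). Wrap until returning to start. Resulting hull: (-9, -3), (-6, -9), (6, 0), (8, 6), (-7, 0).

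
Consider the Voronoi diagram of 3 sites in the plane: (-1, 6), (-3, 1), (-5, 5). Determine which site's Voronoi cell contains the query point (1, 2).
Nearest site = (-3, 1)

The Voronoi cell of site s contains exactly those query points closer to s than to any other site. Compute squared distances from q = (1, 2) to each site:
  (-3 − 1)² + (1 − 2)² = 17
  (-1 − 1)² + (6 − 2)² = 20
  (-5 − 1)² + (5 − 2)² = 45
Minimum is attained by (-3, 1), so q lies in its Voronoi cell.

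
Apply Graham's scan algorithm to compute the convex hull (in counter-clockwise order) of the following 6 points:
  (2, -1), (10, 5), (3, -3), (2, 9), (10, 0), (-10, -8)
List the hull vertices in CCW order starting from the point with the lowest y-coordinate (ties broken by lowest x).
Hull (CCW) = [(-10, -8), (3, -3), (10, 0), (10, 5), (2, 9)]

Graham scan procedure:
  1. Find the pivot p₀ = point with lowest y (tie → lowest x): (-10, -8).
  2. Sort the remaining points by polar angle around p₀.
  3. Walk through sorted points, maintaining a stack; pop the top while the last three entries make a non-left turn (cross product ≤ 0).
  4. Final stack is the convex hull in CCW order: (-10, -8), (3, -3), (10, 0), (10, 5), (2, 9).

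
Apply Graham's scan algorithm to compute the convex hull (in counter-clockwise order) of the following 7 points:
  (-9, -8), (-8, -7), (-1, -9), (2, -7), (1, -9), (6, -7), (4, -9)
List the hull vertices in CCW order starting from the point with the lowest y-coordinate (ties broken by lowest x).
Hull (CCW) = [(-1, -9), (4, -9), (6, -7), (-8, -7), (-9, -8)]

Graham scan procedure:
  1. Find the pivot p₀ = point with lowest y (tie → lowest x): (-1, -9).
  2. Sort the remaining points by polar angle around p₀.
  3. Walk through sorted points, maintaining a stack; pop the top while the last three entries make a non-left turn (cross product ≤ 0).
  4. Final stack is the convex hull in CCW order: (-1, -9), (4, -9), (6, -7), (-8, -7), (-9, -8).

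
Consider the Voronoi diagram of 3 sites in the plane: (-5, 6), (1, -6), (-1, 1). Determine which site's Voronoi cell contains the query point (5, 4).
Nearest site = (-1, 1)

The Voronoi cell of site s contains exactly those query points closer to s than to any other site. Compute squared distances from q = (5, 4) to each site:
  (-1 − 5)² + (1 − 4)² = 45
  (-5 − 5)² + (6 − 4)² = 104
  (1 − 5)² + (-6 − 4)² = 116
Minimum is attained by (-1, 1), so q lies in its Voronoi cell.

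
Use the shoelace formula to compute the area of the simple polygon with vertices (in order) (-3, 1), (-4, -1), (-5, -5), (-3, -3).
Area = 5

Shoelace formula: Area = (1/2) |Σ_i (x_i · y_{i+1} − x_{i+1} · y_i)| (indices mod n). Compute each cross term:
  (-3)(-1) − (-4)(1) = 7
  (-4)(-5) − (-5)(-1) = 15
  (-5)(-3) − (-3)(-5) = 0
  (-3)(1) − (-3)(-3) = -12
Sum = 10, so (signed) Area = 10/2 = 5, |Area| = 5.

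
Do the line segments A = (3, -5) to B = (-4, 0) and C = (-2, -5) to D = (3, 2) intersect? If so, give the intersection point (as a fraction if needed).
Yes; intersection at (-23/74, -195/74) (t = 35/74 on AB, s = 25/74 on CD)

Parametrize AB as A + t(B − A) = (3 + -7 t, -5 + 5 t) and CD as C + s(D − C) = (-2 + 5 s, -5 + 7 s). Solve the linear system for (t, s). Determinant = 74 ≠ 0, so a unique intersection of the containing lines exists. Solution: t = 35/74, s = 25/74 — both in [0, 1], so the segments cross. Intersection point: (-23/74, -195/74).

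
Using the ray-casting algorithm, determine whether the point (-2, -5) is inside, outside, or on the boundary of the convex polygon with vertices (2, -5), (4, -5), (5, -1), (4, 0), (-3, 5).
The point (-2, -5) lies strictly outside the polygon

Cast a horizontal ray to the right from the query point and count how many polygon edges it crosses (each edge strictly once or zero times, handled with the usual half-open convention). 
Parity of crossings → even ⇒ outside.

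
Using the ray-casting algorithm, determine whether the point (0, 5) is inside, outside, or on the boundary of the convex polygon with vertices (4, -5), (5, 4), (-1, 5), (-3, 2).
The point (0, 5) lies strictly outside the polygon

Cast a horizontal ray to the right from the query point and count how many polygon edges it crosses (each edge strictly once or zero times, handled with the usual half-open convention). 
Parity of crossings → even ⇒ outside.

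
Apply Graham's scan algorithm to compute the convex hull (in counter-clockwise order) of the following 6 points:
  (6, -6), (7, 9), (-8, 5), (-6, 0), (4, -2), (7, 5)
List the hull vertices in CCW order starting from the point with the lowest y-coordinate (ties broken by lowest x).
Hull (CCW) = [(6, -6), (7, 5), (7, 9), (-8, 5), (-6, 0)]

Graham scan procedure:
  1. Find the pivot p₀ = point with lowest y (tie → lowest x): (6, -6).
  2. Sort the remaining points by polar angle around p₀.
  3. Walk through sorted points, maintaining a stack; pop the top while the last three entries make a non-left turn (cross product ≤ 0).
  4. Final stack is the convex hull in CCW order: (6, -6), (7, 5), (7, 9), (-8, 5), (-6, 0).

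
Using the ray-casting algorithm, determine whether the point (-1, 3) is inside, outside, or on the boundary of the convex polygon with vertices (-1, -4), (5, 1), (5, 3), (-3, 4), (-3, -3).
The point (-1, 3) lies strictly inside the polygon

Cast a horizontal ray to the right from the query point and count how many polygon edges it crosses (each edge strictly once or zero times, handled with the usual half-open convention). 
Parity of crossings → odd ⇒ inside.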